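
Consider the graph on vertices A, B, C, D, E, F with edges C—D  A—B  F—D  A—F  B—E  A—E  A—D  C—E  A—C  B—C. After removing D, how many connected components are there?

1

With D gone, the remaining components are: {A, B, C, E, F}.
That is 1 component.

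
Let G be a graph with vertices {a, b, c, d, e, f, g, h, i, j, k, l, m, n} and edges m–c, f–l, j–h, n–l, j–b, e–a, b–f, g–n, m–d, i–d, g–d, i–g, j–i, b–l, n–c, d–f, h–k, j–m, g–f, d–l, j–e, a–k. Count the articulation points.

Removing j increases the component count from 1 to 2, so j is a cut vertex.
By contrast removing b leaves 1 component; it is not a cut vertex. No other vertex is a cut vertex either.

1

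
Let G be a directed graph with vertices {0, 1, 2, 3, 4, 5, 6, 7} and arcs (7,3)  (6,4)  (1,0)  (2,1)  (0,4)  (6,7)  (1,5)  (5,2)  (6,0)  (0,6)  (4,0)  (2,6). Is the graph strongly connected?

No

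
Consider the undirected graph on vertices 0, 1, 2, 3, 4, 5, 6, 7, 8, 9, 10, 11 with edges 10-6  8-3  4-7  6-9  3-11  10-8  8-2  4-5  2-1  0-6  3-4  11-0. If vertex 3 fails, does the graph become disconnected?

Yes

Deleting 3 raises the number of components from 1 to 2, so 3 is a cut vertex.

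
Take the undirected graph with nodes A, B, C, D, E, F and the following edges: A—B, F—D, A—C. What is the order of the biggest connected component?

3

E is isolated — a component by itself.
Starting from D we can reach D, F. That is one component of size 2.
Starting from A we can reach A, B, C. That is one component of size 3.
The largest has 3 vertices.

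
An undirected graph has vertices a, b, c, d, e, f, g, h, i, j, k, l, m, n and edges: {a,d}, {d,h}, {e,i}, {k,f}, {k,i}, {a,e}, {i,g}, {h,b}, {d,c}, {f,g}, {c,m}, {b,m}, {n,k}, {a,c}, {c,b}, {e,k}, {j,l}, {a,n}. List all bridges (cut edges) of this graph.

The edges on the cycle a-d-h-b-m-c-a are not bridges since each lies on that cycle.
But removing j-l disconnects j from l — this is a bridge.

j-l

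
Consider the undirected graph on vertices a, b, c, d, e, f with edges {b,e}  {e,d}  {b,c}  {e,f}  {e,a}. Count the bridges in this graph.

5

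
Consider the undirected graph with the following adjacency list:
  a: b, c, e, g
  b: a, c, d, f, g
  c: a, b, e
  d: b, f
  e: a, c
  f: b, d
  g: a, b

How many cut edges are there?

The edges on the cycle b-d-f-b are not bridges since each lies on that cycle.
Every edge lies on some cycle, so there are no bridges.

0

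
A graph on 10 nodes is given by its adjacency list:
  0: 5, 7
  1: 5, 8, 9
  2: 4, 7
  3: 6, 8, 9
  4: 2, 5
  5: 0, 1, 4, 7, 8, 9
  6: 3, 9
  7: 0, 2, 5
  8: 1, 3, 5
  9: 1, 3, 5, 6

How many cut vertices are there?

1

Removing 5 increases the component count from 1 to 2, so 5 is a cut vertex.
By contrast removing 6 leaves 1 component; it is not a cut vertex. No other vertex is a cut vertex either.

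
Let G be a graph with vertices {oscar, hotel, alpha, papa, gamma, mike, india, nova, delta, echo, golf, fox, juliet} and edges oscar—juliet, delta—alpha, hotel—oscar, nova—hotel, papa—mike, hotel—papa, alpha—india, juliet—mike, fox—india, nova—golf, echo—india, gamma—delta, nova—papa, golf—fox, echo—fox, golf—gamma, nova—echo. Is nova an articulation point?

Yes

Deleting nova raises the number of components from 1 to 2, so nova is a cut vertex.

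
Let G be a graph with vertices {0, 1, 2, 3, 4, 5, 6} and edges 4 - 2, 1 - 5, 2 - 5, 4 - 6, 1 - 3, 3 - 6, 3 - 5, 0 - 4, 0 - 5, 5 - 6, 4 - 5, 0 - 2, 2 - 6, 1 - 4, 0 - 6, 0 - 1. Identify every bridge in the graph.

none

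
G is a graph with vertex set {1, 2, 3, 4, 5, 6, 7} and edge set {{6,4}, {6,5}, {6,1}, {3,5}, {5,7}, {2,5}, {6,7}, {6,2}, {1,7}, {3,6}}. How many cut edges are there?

The edges on the cycle 3-6-2-5-3 are not bridges since each lies on that cycle.
But removing 4-6 disconnects 4 from 6 — this is a bridge.

1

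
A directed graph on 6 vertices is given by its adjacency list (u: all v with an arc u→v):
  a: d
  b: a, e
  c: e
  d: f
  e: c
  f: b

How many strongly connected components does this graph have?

2

{a, b, d, f} are all mutually reachable — one SCC of size 4.
{c, e} are all mutually reachable — one SCC of size 2.
That gives 2 strongly connected components.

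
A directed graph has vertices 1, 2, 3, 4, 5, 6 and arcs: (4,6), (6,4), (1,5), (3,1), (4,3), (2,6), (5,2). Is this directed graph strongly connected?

Yes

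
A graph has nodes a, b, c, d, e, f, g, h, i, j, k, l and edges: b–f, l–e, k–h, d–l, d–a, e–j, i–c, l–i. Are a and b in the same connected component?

No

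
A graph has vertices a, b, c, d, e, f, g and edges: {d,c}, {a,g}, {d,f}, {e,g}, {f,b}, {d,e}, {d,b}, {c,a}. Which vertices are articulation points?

d

Removing d increases the component count from 1 to 2, so d is a cut vertex.
By contrast removing c leaves 1 component; it is not a cut vertex. No other vertex is a cut vertex either.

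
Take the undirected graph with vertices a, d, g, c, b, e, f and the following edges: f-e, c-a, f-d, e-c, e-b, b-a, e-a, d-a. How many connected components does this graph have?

2

g is isolated — a component by itself.
Starting from a we can reach a, b, c, d, e, f. That is one component of size 6.
Total: 2 components.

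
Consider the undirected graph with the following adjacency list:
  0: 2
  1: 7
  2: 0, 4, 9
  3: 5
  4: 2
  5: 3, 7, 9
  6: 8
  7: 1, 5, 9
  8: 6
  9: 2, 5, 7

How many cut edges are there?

6

The edges on the cycle 5-9-7-5 are not bridges since each lies on that cycle.
But removing 2-0 disconnects 2 from 0; removing 2-4 disconnects 2 from 4; removing 7-1 disconnects 7 from 1; removing 8-6 disconnects 8 from 6 — these are bridges.
In total 6 edges are bridges.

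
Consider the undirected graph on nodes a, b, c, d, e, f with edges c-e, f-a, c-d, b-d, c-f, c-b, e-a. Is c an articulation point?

Deleting c raises the number of components from 1 to 2, so c is a cut vertex.

Yes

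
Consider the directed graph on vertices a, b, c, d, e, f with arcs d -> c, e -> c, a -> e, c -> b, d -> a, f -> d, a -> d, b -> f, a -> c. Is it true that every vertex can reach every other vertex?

Yes

From f we can reach every vertex (a, b, c, d, e, f), and every vertex can reach f (a, b, c, d, e, f). So the whole graph is one strongly connected component.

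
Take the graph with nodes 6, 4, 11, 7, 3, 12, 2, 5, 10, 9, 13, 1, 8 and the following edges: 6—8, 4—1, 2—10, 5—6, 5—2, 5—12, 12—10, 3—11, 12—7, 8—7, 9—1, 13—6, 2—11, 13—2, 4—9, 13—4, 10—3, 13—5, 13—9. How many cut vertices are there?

Removing 13 increases the component count from 1 to 2, so 13 is a cut vertex.
By contrast removing 9 leaves 1 component; it is not a cut vertex. No other vertex is a cut vertex either.

1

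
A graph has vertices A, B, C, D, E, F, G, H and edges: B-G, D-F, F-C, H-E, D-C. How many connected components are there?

4

A is isolated — a component by itself.
Starting from E we can reach E, H. That is one component of size 2.
Starting from B we can reach B, G. That is one component of size 2.
Starting from C we can reach C, D, F. That is one component of size 3.
Total: 4 components.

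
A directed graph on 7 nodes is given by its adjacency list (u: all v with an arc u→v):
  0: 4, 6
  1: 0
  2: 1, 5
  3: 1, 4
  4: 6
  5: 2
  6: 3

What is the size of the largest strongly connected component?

5

{0, 1, 3, 4, 6} are all mutually reachable — one SCC of size 5.
{2, 5} are all mutually reachable — one SCC of size 2.
The largest has 5 vertices.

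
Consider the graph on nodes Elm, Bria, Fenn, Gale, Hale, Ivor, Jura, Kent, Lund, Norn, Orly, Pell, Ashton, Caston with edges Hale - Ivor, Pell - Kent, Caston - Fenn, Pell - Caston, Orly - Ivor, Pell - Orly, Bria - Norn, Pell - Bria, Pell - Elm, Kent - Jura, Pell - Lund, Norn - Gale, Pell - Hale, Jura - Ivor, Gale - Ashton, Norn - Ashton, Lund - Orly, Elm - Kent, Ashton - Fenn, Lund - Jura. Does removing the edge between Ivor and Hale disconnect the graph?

No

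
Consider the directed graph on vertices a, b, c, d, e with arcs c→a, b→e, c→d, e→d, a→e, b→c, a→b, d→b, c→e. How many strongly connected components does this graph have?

1

{a, b, c, d, e} are all mutually reachable — one SCC of size 5.
That gives 1 strongly connected component.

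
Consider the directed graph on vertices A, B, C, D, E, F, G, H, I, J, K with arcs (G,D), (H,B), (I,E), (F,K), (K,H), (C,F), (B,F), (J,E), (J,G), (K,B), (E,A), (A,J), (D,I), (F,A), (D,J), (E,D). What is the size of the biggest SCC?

{A, D, E, G, I, J} are all mutually reachable — one SCC of size 6.
{B, F, H, K} are all mutually reachable — one SCC of size 4.
{C} is an SCC by itself.
The largest has 6 vertices.

6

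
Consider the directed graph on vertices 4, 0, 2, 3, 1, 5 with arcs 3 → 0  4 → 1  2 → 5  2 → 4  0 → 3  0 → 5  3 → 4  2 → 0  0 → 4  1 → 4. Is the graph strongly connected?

No

There is no directed path from 5 to 2, so the graph is not strongly connected.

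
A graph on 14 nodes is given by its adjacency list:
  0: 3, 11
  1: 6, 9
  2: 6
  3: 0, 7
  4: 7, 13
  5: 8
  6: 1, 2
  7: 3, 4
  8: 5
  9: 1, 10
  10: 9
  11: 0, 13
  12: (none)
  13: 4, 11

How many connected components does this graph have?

4

12 is isolated — a component by itself.
Starting from 5 we can reach 5, 8. That is one component of size 2.
Starting from 1 we can reach 1, 2, 6, 9, 10. That is one component of size 5.
Starting from 0 we can reach 0, 3, 4, 7, 11, 13. That is one component of size 6.
Total: 4 components.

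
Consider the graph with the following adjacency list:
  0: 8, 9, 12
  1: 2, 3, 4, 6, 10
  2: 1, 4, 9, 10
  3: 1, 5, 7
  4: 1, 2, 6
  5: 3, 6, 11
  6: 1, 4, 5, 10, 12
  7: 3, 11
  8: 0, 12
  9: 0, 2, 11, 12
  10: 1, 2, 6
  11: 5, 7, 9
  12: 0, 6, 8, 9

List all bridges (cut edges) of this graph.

none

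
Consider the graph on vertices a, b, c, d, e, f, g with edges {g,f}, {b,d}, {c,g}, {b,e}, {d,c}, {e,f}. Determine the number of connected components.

a is isolated — a component by itself.
Starting from b we can reach b, c, d, e, f, g. That is one component of size 6.
Total: 2 components.

2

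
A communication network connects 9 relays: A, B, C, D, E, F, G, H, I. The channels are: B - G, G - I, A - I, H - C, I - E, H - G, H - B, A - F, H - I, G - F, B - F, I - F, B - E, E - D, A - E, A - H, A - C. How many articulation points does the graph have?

Removing E increases the component count from 1 to 2, so E is a cut vertex.
By contrast removing I leaves 1 component; it is not a cut vertex. No other vertex is a cut vertex either.

1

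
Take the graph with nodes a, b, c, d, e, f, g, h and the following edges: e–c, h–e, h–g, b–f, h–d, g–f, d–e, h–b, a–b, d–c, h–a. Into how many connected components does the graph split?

Starting from a we can reach a, b, c, d, e, f, g, h. That is one component of size 8.
Total: 1 component.

1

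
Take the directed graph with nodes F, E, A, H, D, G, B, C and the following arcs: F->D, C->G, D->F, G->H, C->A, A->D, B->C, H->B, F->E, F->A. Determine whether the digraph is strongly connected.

There is no directed path from E to C, so the graph is not strongly connected.

No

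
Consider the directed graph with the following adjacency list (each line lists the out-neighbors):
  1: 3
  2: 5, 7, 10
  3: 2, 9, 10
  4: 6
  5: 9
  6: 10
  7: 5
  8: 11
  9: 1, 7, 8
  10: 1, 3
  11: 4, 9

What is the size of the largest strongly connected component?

11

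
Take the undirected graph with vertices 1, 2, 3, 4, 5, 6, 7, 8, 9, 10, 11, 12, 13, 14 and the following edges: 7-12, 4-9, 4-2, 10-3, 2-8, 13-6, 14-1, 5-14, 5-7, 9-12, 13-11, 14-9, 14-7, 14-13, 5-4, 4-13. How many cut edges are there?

6

The edges on the cycle 5-14-7-12-9-4-5 are not bridges since each lies on that cycle.
But removing 2-4 disconnects 2 from 4; removing 13-6 disconnects 13 from 6; removing 1-14 disconnects 1 from 14; removing 13-11 disconnects 13 from 11 — these are bridges.
In total 6 edges are bridges.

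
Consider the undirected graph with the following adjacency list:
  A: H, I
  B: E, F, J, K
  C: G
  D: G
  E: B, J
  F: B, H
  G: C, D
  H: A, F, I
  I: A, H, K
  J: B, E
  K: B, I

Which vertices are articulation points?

Removing B increases the component count from 2 to 3, so B is a cut vertex.
Removing G increases the component count from 2 to 3, so G is a cut vertex.
By contrast removing H leaves 2 components; it is not a cut vertex. No other vertex is a cut vertex either.

B, G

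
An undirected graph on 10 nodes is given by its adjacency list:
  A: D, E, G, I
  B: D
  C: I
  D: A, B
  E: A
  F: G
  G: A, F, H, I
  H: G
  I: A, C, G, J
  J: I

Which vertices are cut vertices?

Removing A increases the component count from 1 to 3, so A is a cut vertex.
Removing D increases the component count from 1 to 2, so D is a cut vertex.
Removing G increases the component count from 1 to 3, so G is a cut vertex.
Likewise I is a cut vertex.
By contrast removing F leaves 1 component; it is not a cut vertex. No other vertex is a cut vertex either.

A, D, G, I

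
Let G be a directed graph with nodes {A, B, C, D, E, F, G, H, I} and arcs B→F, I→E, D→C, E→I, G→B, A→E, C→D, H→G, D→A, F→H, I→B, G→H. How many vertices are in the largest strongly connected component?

{B, F, G, H} are all mutually reachable — one SCC of size 4.
{C, D} are all mutually reachable — one SCC of size 2.
{E, I} are all mutually reachable — one SCC of size 2.
{A} is an SCC by itself.
The largest has 4 vertices.

4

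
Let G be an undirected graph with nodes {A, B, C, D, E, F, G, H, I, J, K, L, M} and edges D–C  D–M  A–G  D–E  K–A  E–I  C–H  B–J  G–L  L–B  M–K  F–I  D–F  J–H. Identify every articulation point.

D

Removing D increases the component count from 1 to 2, so D is a cut vertex.
By contrast removing F leaves 1 component; it is not a cut vertex. No other vertex is a cut vertex either.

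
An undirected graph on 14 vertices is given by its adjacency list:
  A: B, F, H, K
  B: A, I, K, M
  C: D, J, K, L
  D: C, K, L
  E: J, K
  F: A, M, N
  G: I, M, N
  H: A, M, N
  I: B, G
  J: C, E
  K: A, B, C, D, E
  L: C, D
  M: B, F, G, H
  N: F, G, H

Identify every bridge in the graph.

none

The edges on the cycle K-D-L-C-K are not bridges since each lies on that cycle.
Every edge lies on some cycle, so there are no bridges.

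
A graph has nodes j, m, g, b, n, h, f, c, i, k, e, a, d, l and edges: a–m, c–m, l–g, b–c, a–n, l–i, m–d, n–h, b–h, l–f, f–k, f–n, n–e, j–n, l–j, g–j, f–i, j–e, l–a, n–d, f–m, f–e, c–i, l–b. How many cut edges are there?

1

The edges on the cycle l-g-j-l are not bridges since each lies on that cycle.
But removing k–f disconnects k from f — this is a bridge.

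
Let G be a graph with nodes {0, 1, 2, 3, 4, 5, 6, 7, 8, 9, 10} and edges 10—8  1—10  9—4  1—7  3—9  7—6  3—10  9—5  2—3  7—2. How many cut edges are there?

The edges on the cycle 1-7-2-3-10-1 are not bridges since each lies on that cycle.
But removing 3—9 disconnects 3 from 9; removing 5—9 disconnects 5 from 9; removing 7—6 disconnects 7 from 6; removing 8—10 disconnects 8 from 10 — these are bridges.
In total 5 edges are bridges.

5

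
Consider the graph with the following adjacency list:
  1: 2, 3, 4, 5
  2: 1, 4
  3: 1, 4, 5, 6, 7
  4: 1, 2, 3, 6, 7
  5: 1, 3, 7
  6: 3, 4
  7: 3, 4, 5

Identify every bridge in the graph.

The edges on the cycle 4-6-3-4 are not bridges since each lies on that cycle.
Every edge lies on some cycle, so there are no bridges.

none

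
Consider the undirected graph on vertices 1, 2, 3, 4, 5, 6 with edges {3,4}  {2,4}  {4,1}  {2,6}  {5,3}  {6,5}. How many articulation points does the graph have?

1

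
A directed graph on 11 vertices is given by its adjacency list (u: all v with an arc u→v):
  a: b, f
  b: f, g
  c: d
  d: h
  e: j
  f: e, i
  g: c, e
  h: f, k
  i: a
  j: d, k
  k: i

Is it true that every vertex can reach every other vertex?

Yes

From f we can reach every vertex (a, b, c, d, e, f, g, h, i, j, k), and every vertex can reach f (a, b, c, d, e, f, g, h, i, j, k). So the whole graph is one strongly connected component.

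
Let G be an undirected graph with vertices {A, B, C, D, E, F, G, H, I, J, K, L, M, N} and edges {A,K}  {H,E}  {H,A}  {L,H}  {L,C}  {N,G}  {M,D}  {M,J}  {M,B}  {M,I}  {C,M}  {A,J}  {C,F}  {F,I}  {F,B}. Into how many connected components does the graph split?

2

Starting from G we can reach G, N. That is one component of size 2.
Starting from A we can reach A, B, C, D, E, F, H, I, J, K, L, M. That is one component of size 12.
Total: 2 components.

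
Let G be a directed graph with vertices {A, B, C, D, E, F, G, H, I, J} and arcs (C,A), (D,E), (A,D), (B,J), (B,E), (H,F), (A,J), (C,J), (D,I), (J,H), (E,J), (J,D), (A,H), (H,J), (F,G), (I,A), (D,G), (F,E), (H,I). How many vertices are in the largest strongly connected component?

7

{A, D, E, F, H, I, J} are all mutually reachable — one SCC of size 7.
{B} is an SCC by itself.
{G} is an SCC by itself.
{C} is an SCC by itself.
The largest has 7 vertices.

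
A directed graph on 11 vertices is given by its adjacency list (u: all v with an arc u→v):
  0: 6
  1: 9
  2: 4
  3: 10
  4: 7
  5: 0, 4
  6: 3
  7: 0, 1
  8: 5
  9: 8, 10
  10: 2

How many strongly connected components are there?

1

{0, 1, 2, 3, 4, 5, 6, 7, 8, 9, 10} are all mutually reachable — one SCC of size 11.
That gives 1 strongly connected component.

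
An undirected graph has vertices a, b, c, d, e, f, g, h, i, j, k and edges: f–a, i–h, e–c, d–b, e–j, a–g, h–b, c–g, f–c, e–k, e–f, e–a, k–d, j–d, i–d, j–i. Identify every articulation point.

e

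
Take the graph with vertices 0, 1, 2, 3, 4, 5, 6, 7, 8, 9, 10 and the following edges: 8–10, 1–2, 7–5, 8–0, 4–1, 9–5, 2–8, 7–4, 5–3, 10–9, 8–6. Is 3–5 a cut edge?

Removing 3–5 leaves no path between 3 and 5: the component count goes from 1 to 2. So it is a bridge.

Yes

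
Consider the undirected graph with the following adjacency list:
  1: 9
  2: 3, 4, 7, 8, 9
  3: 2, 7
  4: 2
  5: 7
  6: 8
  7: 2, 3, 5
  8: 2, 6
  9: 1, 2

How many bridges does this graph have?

6

The edges on the cycle 7-2-3-7 are not bridges since each lies on that cycle.
But removing 2-9 disconnects 2 from 9; removing 8-6 disconnects 8 from 6; removing 2-4 disconnects 2 from 4; removing 2-8 disconnects 2 from 8 — these are bridges.
In total 6 edges are bridges.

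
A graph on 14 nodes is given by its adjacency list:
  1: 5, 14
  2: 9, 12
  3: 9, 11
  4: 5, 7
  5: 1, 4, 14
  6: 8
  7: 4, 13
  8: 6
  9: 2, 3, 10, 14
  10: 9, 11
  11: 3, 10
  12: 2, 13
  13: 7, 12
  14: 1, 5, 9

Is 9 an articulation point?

Deleting 9 raises the number of components from 2 to 3, so 9 is a cut vertex.

Yes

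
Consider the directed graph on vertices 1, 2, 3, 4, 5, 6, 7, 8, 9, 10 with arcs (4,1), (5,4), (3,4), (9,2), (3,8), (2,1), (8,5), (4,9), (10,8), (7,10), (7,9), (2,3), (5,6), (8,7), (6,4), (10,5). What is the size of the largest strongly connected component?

9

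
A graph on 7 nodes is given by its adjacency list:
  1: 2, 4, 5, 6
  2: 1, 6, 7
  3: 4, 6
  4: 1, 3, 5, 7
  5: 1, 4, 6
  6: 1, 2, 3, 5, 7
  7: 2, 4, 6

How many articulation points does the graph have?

0

Removing 1, for instance, still leaves 1 component. No single vertex removal increases the component count — the graph has no articulation points.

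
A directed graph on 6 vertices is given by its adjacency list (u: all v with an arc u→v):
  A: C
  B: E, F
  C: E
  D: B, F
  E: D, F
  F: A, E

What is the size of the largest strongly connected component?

6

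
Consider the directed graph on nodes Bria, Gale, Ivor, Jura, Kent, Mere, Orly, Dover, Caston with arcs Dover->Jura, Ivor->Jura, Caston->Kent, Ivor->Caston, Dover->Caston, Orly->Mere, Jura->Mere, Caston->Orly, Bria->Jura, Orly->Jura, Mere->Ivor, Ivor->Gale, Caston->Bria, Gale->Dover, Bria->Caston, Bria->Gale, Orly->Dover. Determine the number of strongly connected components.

{Bria, Gale, Ivor, Jura, Mere, Orly, Dover, Caston} are all mutually reachable — one SCC of size 8.
{Kent} is an SCC by itself.
That gives 2 strongly connected components.

2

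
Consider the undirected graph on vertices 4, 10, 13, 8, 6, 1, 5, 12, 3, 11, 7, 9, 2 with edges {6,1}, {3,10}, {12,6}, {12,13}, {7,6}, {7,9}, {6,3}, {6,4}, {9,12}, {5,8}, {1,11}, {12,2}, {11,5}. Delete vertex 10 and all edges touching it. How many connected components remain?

With 10 gone, the remaining components are: {1, 2, 3, 4, 5, 6, 7, 8, 9, 11, 12, 13}.
That is 1 component.

1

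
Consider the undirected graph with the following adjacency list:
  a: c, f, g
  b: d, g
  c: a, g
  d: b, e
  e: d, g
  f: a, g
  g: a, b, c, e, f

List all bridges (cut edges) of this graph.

none

The edges on the cycle g-f-a-g are not bridges since each lies on that cycle.
Every edge lies on some cycle, so there are no bridges.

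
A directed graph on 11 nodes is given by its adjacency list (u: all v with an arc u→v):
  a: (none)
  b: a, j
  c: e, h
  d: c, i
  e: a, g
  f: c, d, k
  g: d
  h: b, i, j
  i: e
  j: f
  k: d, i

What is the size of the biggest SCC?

10

{b, c, d, e, f, g, h, i, j, k} are all mutually reachable — one SCC of size 10.
{a} is an SCC by itself.
The largest has 10 vertices.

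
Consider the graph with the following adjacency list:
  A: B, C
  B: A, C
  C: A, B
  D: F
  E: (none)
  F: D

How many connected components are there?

3

E is isolated — a component by itself.
Starting from D we can reach D, F. That is one component of size 2.
Starting from A we can reach A, B, C. That is one component of size 3.
Total: 3 components.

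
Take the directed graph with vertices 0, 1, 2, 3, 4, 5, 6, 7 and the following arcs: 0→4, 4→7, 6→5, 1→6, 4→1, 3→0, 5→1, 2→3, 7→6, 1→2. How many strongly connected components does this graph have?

1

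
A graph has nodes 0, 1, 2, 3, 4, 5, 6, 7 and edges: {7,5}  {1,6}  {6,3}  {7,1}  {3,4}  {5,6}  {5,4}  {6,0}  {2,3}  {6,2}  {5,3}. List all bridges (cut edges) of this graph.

The edges on the cycle 7-1-6-5-7 are not bridges since each lies on that cycle.
But removing 0-6 disconnects 0 from 6 — this is a bridge.

0-6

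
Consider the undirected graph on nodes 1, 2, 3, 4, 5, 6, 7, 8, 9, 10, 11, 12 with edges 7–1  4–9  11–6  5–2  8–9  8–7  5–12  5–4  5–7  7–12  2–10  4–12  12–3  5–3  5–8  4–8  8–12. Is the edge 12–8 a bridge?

After removing 12–8, the path 12-5-8 still connects them, so the edge is not a bridge.

No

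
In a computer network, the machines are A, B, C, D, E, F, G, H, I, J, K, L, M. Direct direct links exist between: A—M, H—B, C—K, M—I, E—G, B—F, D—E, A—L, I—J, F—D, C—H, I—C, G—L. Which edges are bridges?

The edges on the cycle A-M-I-C-H-B-F-D-E-G-L-A are not bridges since each lies on that cycle.
But removing C—K disconnects C from K; removing I—J disconnects I from J — these are bridges.

C-K, I-J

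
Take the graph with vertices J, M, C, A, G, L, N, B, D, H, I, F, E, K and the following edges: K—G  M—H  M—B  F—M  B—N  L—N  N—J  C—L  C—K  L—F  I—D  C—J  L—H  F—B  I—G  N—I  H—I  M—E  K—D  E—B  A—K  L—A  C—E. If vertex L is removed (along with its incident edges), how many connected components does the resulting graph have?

1

With L gone, the remaining components are: {A, B, C, D, E, F, G, H, I, J, K, M, N}.
That is 1 component.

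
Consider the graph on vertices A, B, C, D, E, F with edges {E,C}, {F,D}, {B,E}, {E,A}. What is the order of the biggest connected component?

Starting from D we can reach D, F. That is one component of size 2.
Starting from A we can reach A, B, C, E. That is one component of size 4.
The largest has 4 vertices.

4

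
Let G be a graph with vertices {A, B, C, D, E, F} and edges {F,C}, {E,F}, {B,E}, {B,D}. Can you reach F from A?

The component containing A is {A}, and F is not in it.

No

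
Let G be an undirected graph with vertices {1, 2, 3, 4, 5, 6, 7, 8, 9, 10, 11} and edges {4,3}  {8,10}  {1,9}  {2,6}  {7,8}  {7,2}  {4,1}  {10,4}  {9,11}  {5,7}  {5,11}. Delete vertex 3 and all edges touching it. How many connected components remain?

With 3 gone, the remaining components are: {1, 2, 4, 5, 6, 7, 8, 9, 10, 11}.
That is 1 component.

1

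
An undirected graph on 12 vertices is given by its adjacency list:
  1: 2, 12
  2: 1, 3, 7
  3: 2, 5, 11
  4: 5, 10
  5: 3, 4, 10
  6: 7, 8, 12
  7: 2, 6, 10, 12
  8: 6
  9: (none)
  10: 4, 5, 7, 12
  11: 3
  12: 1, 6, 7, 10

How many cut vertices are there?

2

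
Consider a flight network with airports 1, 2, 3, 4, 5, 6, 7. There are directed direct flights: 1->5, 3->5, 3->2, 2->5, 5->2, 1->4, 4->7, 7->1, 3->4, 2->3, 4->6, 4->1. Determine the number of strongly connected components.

{1, 2, 3, 4, 5, 7} are all mutually reachable — one SCC of size 6.
{6} is an SCC by itself.
That gives 2 strongly connected components.

2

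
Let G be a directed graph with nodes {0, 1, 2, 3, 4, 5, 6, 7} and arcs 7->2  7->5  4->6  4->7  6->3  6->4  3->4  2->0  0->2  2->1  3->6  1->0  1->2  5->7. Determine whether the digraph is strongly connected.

No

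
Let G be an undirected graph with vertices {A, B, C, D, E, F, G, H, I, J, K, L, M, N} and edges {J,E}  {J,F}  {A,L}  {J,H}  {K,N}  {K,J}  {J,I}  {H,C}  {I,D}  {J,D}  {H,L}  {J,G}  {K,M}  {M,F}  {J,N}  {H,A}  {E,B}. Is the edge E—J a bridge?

Yes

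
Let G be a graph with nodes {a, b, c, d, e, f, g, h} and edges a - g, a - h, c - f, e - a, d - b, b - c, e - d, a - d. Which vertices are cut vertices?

Removing a increases the component count from 1 to 3, so a is a cut vertex.
Removing b increases the component count from 1 to 2, so b is a cut vertex.
Removing c increases the component count from 1 to 2, so c is a cut vertex.
Likewise d is a cut vertex.
By contrast removing h leaves 1 component; it is not a cut vertex. No other vertex is a cut vertex either.

a, b, c, d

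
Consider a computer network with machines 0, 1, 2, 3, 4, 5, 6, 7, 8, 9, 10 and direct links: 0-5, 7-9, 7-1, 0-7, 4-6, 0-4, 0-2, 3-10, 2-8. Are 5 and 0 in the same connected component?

From 5 we can reach 0, 1, 2, 4, 5, 6, 7, 8, 9, which includes 0.

Yes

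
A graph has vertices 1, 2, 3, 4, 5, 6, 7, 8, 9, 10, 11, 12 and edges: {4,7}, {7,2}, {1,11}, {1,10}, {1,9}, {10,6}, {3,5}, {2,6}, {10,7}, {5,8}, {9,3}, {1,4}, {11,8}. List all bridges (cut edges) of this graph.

none

The edges on the cycle 1-4-7-2-6-10-1 are not bridges since each lies on that cycle.
Every edge lies on some cycle, so there are no bridges.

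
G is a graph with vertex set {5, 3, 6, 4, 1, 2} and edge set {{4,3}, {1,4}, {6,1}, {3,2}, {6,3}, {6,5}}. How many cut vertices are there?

Removing 3 increases the component count from 1 to 2, so 3 is a cut vertex.
Removing 6 increases the component count from 1 to 2, so 6 is a cut vertex.
By contrast removing 4 leaves 1 component; it is not a cut vertex. No other vertex is a cut vertex either.

2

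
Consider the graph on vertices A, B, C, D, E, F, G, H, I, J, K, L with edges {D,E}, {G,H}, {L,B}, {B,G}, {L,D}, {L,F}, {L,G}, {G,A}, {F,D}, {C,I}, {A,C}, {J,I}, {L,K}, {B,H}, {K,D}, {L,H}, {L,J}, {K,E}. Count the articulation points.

1

Removing L increases the component count from 1 to 2, so L is a cut vertex.
By contrast removing C leaves 1 component; it is not a cut vertex. No other vertex is a cut vertex either.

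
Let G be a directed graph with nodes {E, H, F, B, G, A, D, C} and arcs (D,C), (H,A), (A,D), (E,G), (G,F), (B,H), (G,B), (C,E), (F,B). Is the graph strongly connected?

Yes

From C we can reach every vertex (A, B, C, D, E, F, G, H), and every vertex can reach C (A, B, C, D, E, F, G, H). So the whole graph is one strongly connected component.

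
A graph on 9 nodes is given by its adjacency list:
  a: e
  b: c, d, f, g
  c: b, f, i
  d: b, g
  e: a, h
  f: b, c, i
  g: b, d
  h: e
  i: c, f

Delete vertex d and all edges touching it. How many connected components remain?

With d gone, the remaining components are: {a, e, h}; {b, c, f, g, i}.
That is 2 components.

2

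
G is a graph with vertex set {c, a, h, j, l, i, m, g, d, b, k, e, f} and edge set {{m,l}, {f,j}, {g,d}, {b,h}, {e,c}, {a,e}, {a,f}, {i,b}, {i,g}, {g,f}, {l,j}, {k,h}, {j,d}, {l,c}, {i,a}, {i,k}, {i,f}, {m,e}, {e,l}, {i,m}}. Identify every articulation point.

i

Removing i increases the component count from 1 to 2, so i is a cut vertex.
By contrast removing b leaves 1 component; it is not a cut vertex. No other vertex is a cut vertex either.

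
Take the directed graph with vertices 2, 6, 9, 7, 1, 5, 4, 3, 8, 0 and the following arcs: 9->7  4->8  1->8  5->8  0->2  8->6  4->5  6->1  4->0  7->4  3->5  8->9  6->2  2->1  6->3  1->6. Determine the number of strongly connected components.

{0, 1, 2, 3, 4, 5, 6, 7, 8, 9} are all mutually reachable — one SCC of size 10.
That gives 1 strongly connected component.

1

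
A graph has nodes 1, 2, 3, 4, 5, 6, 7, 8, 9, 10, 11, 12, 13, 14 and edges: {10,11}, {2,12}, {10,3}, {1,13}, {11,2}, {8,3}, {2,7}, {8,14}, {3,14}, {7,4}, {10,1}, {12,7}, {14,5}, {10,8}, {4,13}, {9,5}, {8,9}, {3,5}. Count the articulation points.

1

Removing 10 increases the component count from 2 to 3, so 10 is a cut vertex.
By contrast removing 7 leaves 2 components; it is not a cut vertex. No other vertex is a cut vertex either.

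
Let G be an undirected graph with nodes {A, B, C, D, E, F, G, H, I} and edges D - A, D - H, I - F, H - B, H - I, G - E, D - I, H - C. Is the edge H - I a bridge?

No

After removing H - I, the path H-D-I still connects them, so the edge is not a bridge.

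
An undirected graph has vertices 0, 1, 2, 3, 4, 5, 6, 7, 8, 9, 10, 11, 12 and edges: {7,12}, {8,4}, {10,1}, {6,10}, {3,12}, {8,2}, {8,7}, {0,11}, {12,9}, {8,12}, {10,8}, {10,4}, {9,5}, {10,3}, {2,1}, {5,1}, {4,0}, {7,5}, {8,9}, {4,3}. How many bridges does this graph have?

The edges on the cycle 8-2-1-5-9-8 are not bridges since each lies on that cycle.
But removing 10—6 disconnects 10 from 6; removing 11—0 disconnects 11 from 0; removing 4—0 disconnects 4 from 0 — these are bridges.
That makes 3 bridges.

3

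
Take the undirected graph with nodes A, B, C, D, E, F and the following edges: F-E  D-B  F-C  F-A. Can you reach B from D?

From D we can reach B, D, which includes B.

Yes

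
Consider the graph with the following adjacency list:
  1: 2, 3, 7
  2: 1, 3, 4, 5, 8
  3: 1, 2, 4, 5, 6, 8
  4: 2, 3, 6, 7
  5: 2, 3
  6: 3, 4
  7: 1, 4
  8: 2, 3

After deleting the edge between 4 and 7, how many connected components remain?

1

4 and 7 are still connected via 4-3-1-7, so the component count stays at 1.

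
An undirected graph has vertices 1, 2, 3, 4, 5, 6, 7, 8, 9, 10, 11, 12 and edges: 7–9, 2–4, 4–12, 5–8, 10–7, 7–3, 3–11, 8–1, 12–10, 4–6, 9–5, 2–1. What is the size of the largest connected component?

12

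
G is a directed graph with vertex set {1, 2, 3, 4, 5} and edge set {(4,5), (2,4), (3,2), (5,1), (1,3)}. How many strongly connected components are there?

1

{1, 2, 3, 4, 5} are all mutually reachable — one SCC of size 5.
That gives 1 strongly connected component.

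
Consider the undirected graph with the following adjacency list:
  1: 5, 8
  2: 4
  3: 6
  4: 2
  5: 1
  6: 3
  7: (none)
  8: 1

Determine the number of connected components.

4

7 is isolated — a component by itself.
Starting from 3 we can reach 3, 6. That is one component of size 2.
Starting from 2 we can reach 2, 4. That is one component of size 2.
Starting from 1 we can reach 1, 5, 8. That is one component of size 3.
Total: 4 components.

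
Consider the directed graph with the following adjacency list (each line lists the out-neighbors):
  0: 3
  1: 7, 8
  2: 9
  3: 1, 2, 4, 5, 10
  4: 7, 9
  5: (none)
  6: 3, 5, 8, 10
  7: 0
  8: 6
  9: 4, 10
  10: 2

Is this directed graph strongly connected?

There is no directed path from 5 to 2, so the graph is not strongly connected.

No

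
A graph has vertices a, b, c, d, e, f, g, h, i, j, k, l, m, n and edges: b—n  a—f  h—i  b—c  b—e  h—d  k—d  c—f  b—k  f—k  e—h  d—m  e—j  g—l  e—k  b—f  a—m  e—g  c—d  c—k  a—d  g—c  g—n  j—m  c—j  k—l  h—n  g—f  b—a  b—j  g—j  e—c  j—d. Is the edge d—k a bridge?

After removing d—k, the path d-c-k still connects them, so the edge is not a bridge.

No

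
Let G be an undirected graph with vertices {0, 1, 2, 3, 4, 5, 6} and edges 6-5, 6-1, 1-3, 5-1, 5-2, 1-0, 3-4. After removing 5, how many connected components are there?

With 5 gone, the remaining components are: {2}; {0, 1, 3, 4, 6}.
That is 2 components.

2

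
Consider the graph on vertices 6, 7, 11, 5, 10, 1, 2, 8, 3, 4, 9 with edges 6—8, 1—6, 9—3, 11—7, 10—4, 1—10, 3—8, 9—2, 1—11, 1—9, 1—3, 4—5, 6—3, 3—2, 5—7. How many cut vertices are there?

1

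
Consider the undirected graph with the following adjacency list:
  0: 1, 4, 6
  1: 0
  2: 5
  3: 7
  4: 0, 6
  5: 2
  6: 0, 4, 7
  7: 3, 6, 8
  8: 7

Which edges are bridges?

0-1, 2-5, 3-7, 6-7, 7-8

The edges on the cycle 4-6-0-4 are not bridges since each lies on that cycle.
But removing 0-1 disconnects 0 from 1; removing 7-6 disconnects 7 from 6; removing 7-3 disconnects 7 from 3; removing 7-8 disconnects 7 from 8 — these are bridges.
In total 5 edges are bridges.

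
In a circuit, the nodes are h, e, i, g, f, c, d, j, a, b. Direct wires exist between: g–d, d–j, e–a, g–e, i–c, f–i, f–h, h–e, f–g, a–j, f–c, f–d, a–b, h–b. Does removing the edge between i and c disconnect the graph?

No

After removing i–c, the path i-f-c still connects them, so the edge is not a bridge.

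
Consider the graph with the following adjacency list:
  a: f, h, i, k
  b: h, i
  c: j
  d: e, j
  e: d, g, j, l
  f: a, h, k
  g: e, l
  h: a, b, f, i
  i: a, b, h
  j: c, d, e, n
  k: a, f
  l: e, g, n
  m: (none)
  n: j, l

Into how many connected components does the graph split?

m is isolated — a component by itself.
Starting from a we can reach a, b, f, h, i, k. That is one component of size 6.
Starting from c we can reach c, d, e, g, j, l, n. That is one component of size 7.
Total: 3 components.

3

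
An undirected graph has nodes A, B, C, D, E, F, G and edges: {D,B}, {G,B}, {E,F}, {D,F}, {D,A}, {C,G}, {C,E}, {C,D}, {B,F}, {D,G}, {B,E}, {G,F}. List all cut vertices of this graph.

D

Removing D increases the component count from 1 to 2, so D is a cut vertex.
By contrast removing C leaves 1 component; it is not a cut vertex. No other vertex is a cut vertex either.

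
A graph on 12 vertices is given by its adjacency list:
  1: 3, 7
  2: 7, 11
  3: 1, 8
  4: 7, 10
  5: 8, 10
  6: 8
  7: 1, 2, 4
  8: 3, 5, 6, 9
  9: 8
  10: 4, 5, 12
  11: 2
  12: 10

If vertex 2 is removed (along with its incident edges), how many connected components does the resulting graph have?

With 2 gone, the remaining components are: {11}; {1, 3, 4, 5, 6, 7, 8, 9, 10, 12}.
That is 2 components.

2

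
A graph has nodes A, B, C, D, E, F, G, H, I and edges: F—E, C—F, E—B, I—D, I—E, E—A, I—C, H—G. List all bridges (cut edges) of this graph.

A-E, B-E, D-I, G-H

The edges on the cycle I-C-F-E-I are not bridges since each lies on that cycle.
But removing E—B disconnects E from B; removing E—A disconnects E from A; removing I—D disconnects I from D; removing G—H disconnects G from H — these are bridges.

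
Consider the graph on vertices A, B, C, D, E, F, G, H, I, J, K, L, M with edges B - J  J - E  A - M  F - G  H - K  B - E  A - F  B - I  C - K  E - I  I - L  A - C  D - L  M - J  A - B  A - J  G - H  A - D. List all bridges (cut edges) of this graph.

The edges on the cycle A-M-J-A are not bridges since each lies on that cycle.
Every edge lies on some cycle, so there are no bridges.

none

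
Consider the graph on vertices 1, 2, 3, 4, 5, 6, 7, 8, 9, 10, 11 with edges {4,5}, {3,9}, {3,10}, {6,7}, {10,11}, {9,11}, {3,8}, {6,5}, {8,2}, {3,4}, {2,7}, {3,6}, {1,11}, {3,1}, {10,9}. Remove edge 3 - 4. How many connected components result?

1

3 and 4 are still connected via 3-6-5-4, so the component count stays at 1.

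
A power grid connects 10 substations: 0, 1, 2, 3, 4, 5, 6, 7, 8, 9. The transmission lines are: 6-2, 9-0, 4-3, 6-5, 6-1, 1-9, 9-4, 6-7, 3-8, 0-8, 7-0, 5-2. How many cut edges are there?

0

The edges on the cycle 6-5-2-6 are not bridges since each lies on that cycle.
Every edge lies on some cycle, so there are no bridges.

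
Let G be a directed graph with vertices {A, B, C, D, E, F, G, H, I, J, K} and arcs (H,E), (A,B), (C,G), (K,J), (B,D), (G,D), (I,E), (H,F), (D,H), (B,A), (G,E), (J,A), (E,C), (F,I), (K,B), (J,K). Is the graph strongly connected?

No

There is no directed path from D to J, so the graph is not strongly connected.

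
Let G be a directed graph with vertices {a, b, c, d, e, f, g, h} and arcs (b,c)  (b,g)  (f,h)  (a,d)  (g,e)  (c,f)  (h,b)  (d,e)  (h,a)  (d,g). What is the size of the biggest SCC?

4

{b, c, f, h} are all mutually reachable — one SCC of size 4.
{d} is an SCC by itself.
{a} is an SCC by itself.
{e} is an SCC by itself.
{g} is an SCC by itself.
The largest has 4 vertices.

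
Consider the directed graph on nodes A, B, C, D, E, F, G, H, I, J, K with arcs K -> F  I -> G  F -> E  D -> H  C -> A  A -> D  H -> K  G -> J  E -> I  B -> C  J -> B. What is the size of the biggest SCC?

{A, B, C, D, E, F, G, H, I, J, K} are all mutually reachable — one SCC of size 11.
The largest has 11 vertices.

11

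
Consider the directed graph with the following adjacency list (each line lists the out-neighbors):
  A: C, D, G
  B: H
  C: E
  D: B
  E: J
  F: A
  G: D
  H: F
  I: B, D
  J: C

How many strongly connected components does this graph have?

3

{A, B, D, F, G, H} are all mutually reachable — one SCC of size 6.
{C, E, J} are all mutually reachable — one SCC of size 3.
{I} is an SCC by itself.
That gives 3 strongly connected components.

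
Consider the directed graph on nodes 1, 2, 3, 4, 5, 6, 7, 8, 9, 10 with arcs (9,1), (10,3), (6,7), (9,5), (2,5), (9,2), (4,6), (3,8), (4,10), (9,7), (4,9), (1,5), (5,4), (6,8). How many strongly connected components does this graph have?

6

{1, 2, 4, 5, 9} are all mutually reachable — one SCC of size 5.
{8} is an SCC by itself.
{7} is an SCC by itself.
{3} is an SCC by itself.
{10} is an SCC by itself.
(and 1 more singleton SCC)
That gives 6 strongly connected components.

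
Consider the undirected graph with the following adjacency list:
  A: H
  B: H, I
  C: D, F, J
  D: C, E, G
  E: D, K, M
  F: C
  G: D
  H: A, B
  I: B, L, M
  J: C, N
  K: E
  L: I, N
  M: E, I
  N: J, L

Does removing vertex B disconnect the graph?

Yes

Deleting B raises the number of components from 1 to 2, so B is a cut vertex.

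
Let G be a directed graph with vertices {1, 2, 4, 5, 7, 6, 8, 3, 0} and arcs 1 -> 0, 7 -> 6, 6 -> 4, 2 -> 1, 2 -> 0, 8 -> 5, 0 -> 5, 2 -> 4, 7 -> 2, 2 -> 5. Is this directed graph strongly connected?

No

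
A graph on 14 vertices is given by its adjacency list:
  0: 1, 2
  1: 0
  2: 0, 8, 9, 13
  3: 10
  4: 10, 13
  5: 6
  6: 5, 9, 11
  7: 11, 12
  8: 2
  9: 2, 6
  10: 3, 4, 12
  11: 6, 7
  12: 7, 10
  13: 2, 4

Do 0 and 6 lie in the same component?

Yes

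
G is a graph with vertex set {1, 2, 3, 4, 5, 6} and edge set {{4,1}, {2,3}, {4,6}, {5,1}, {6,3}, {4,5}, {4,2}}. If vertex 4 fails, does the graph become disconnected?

Yes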